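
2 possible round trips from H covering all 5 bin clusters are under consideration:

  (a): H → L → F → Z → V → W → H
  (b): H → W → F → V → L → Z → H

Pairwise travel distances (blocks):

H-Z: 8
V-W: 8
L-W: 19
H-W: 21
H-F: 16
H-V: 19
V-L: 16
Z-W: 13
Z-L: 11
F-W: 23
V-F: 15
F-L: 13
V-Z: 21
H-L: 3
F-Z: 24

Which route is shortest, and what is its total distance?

Shortest is (a), total 90 blocks.

(a): 3 + 13 + 24 + 21 + 8 + 21 = 90
(b): 21 + 23 + 15 + 16 + 11 + 8 = 94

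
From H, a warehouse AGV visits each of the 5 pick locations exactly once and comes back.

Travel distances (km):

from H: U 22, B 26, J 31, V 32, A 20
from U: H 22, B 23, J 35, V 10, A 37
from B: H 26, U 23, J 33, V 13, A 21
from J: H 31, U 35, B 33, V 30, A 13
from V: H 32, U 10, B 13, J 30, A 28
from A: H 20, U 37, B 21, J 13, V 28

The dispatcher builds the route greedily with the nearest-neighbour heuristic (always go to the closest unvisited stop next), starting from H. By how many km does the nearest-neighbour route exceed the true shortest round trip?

12 km longer than the optimal tour.

From H: A=20, U=22, B=26, J=31, V=32 → choose A (20).
From A: J=13, B=21, V=28, U=37 → choose J (13).
From J: V=30, B=33, U=35 → choose V (30).
From V: U=10, B=13 → choose U (10).
From U: B=23 → choose B (23).
NN route H → A → J → V → U → B → H costs 122.
Optimal: H → U → V → B → A → J → H costs 110 (by enumerating all 60 distinct tours).
Excess = 122 − 110 = 12.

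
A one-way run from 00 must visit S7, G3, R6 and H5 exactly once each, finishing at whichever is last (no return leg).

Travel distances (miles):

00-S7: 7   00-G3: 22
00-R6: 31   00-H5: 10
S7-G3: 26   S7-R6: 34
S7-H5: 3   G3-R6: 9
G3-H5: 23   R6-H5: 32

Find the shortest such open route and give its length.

There are 4! = 24 possible orderings.
00 - S7 - G3 - R6 - H5: 7+26+9+32 = 74
00 - S7 - G3 - H5 - R6: 7+26+23+32 = 88
00 - S7 - R6 - G3 - H5: 7+34+9+23 = 73
00 - S7 - R6 - H5 - G3: 7+34+32+23 = 96
00 - S7 - H5 - G3 - R6: 7+3+23+9 = 42
00 - S7 - H5 - R6 - G3: 7+3+32+9 = 51
00 - G3 - S7 - R6 - H5: 22+26+34+32 = 114
00 - G3 - S7 - H5 - R6: 22+26+3+32 = 83
00 - G3 - R6 - S7 - H5: 22+9+34+3 = 68
00 - G3 - R6 - H5 - S7: 22+9+32+3 = 66
00 - G3 - H5 - S7 - R6: 22+23+3+34 = 82
00 - G3 - H5 - R6 - S7: 22+23+32+34 = 111
00 - R6 - S7 - G3 - H5: 31+34+26+23 = 114
00 - R6 - S7 - H5 - G3: 31+34+3+23 = 91
… (10 more)
The minimum is 42.
One shortest path: 00 → S7 → H5 → G3 → R6.

Shortest open route: 42 miles.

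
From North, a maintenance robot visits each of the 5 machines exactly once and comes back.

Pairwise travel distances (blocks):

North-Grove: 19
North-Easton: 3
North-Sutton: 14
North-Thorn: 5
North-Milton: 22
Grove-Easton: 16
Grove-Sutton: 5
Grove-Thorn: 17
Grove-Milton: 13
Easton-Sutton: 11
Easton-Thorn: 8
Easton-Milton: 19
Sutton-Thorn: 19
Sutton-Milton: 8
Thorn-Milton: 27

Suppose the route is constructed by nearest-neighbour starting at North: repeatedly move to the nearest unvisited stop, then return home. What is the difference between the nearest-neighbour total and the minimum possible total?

Excess over optimum: 6 blocks.

From North: Easton=3, Thorn=5, Sutton=14, Grove=19, Milton=22 → choose Easton (3).
From Easton: Thorn=8, Sutton=11, Grove=16, Milton=19 → choose Thorn (8).
From Thorn: Grove=17, Sutton=19, Milton=27 → choose Grove (17).
From Grove: Sutton=5, Milton=13 → choose Sutton (5).
From Sutton: Milton=8 → choose Milton (8).
NN route North → Easton → Thorn → Grove → Sutton → Milton → North costs 63.
Optimal: North → Easton → Sutton → Milton → Grove → Thorn → North costs 57 (by enumerating all 60 distinct tours).
Excess = 63 − 57 = 6.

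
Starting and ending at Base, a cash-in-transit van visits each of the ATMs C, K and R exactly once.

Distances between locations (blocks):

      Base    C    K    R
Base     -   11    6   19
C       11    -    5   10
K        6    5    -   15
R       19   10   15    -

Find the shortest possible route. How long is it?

With 3 stops there are 3!/2 = 3 distinct round trips (a route and its reverse cost the same).
Base-C-K-R-Base: 11+5+15+19 = 50
Base-C-R-K-Base: 11+10+15+6 = 42
Base-K-C-R-Base: 6+5+10+19 = 40
The minimum is 40.
One optimal route: Base → K → C → R → Base (or its reverse).

Minimum total distance: 40 blocks.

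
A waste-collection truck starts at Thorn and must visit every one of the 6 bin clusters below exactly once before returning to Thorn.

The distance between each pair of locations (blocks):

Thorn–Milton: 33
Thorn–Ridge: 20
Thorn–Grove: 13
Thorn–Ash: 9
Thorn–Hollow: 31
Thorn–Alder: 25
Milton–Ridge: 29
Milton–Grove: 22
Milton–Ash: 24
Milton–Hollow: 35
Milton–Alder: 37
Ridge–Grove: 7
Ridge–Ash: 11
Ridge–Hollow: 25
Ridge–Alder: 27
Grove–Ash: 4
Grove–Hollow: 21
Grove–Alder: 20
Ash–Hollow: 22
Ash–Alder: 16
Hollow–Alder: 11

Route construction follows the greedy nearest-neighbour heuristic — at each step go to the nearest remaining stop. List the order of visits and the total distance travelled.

Nearest-neighbour total = 126 blocks; route Thorn → Ash → Grove → Ridge → Hollow → Alder → Milton → Thorn.

From Thorn: distances to unvisited — Ash=9, Grove=13, Ridge=20, Alder=25, Hollow=31, Milton=33. Nearest is Ash (9).
From Ash: distances to unvisited — Grove=4, Ridge=11, Alder=16, Hollow=22, Milton=24. Nearest is Grove (4).
From Grove: distances to unvisited — Ridge=7, Alder=20, Hollow=21, Milton=22. Nearest is Ridge (7).
From Ridge: distances to unvisited — Hollow=25, Alder=27, Milton=29. Nearest is Hollow (25).
From Hollow: distances to unvisited — Alder=11, Milton=35. Nearest is Alder (11).
From Alder: distances to unvisited — Milton=37. Nearest is Milton (37).
Return Milton→Thorn: 33.
Total = 9 + 4 + 7 + 25 + 11 + 37 + 33 = 126.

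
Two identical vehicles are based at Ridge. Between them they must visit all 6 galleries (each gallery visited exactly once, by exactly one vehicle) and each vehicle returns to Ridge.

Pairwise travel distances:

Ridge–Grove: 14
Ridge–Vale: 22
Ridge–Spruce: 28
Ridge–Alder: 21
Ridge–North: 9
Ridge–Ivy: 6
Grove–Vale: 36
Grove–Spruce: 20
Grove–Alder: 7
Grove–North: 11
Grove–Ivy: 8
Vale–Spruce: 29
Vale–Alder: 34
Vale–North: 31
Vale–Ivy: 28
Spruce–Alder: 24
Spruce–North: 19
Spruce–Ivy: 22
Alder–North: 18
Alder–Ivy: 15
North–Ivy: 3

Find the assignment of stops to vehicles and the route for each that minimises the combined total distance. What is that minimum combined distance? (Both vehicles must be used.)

114 — the smallest possible combined total.

Check every non-empty split of the stops between the two vehicles; for each half take its own optimal tour:
  {Grove} + {Vale, Spruce, Alder, North, Ivy}: 28 + 102 = 130
  {Vale} + {Grove, Spruce, Alder, North, Ivy}: 44 + 73 = 117
  {Grove, Vale} + {Spruce, Alder, North, Ivy}: 72 + 73 = 145
  {Spruce} + {Grove, Vale, Alder, North, Ivy}: 56 + 83 = 139
  {Grove, Spruce} + {Vale, Alder, North, Ivy}: 62 + 83 = 145
  {Vale, Spruce} + {Grove, Alder, North, Ivy}: 79 + 48 = 127
  … (31 splits in total)
  {Grove, Vale, Spruce, Alder} + {North, Ivy}: 96 + 18 = 114  ← best
Best: vehicle 1 Ridge → Grove → Alder → Spruce → Vale → Ridge = 96; vehicle 2 Ridge → North → Ivy → Ridge = 18; combined 114.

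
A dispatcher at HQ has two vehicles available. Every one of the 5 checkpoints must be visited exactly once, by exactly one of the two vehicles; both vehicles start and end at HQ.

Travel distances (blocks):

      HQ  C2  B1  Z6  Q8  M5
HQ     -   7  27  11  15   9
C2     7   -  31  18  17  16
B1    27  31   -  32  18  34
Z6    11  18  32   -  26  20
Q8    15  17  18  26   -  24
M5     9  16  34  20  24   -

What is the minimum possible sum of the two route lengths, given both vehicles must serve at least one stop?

103 blocks — the smallest possible combined total.

Check every non-empty split of the stops between the two vehicles; for each half take its own optimal tour:
  {C2} + {B1, Z6, Q8, M5}: 14 + 94 = 108
  {B1} + {C2, Z6, Q8, M5}: 54 + 79 = 133
  {C2, B1} + {Z6, Q8, M5}: 65 + 70 = 135
  {Z6} + {C2, B1, Q8, M5}: 22 + 85 = 107
  {C2, Z6} + {B1, Q8, M5}: 36 + 76 = 112
  {B1, Z6} + {C2, Q8, M5}: 70 + 57 = 127
  … (15 splits in total)
  {C2, B1, Z6, Q8} + {M5}: 85 + 18 = 103  ← best
Best: vehicle 1 HQ → C2 → Q8 → B1 → Z6 → HQ = 85; vehicle 2 HQ → M5 → HQ = 18; combined 103.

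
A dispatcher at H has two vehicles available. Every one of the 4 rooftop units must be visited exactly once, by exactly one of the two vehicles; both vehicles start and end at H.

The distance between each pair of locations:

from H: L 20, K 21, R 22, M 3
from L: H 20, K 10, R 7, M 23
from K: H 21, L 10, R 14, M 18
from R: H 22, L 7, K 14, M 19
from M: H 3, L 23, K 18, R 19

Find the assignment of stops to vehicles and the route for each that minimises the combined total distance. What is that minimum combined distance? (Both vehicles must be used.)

Check every non-empty split of the stops between the two vehicles; for each half take its own optimal tour:
  {L} + {K, R, M}: 40 + 57 = 97
  {K} + {L, R, M}: 42 + 49 = 91
  {L, K} + {R, M}: 51 + 44 = 95
  {R} + {L, K, M}: 44 + 51 = 95
  {L, R} + {K, M}: 49 + 42 = 91
  {K, R} + {L, M}: 57 + 46 = 103
  … (7 splits in total)
  {L, K, R} + {M}: 60 + 6 = 66  ← best
Best: vehicle 1 H → K → L → R → H = 60; vehicle 2 H → M → H = 6; combined 66.

Minimum combined distance: 66.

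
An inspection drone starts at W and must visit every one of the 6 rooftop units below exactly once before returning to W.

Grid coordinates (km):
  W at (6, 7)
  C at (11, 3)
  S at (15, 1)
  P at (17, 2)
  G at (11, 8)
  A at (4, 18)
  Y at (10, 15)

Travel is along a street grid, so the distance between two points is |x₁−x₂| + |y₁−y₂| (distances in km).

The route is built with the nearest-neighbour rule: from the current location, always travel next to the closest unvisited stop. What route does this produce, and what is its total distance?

Nearest-neighbour total = 62 km; route W → G → C → S → P → Y → A → W.

At W the remaining stops are G 6, C 9, Y 12, A 13, S 15, P 16; go to G.
At G the remaining stops are C 5, Y 8, S 11, P 12, A 17; go to C.
At C the remaining stops are S 6, P 7, Y 13, A 22; go to S.
At S the remaining stops are P 3, Y 19, A 28; go to P.
At P the remaining stops are Y 20, A 29; go to Y.
At Y the remaining stops are A 9; go to A.
Return A→W: 13.
Total = 6 + 5 + 6 + 3 + 20 + 9 + 13 = 62.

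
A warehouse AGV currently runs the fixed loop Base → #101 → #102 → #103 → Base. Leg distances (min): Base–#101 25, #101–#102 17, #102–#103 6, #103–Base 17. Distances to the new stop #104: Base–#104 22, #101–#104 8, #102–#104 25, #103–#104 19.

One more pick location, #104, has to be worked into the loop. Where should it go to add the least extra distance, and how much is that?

Insertion cost between consecutive stops i–j is d(i,#104) + d(#104,j) − d(i,j):
  between Base and #101: 22 + 8 − 25 = 5
  between #101 and #102: 8 + 25 − 17 = 16
  between #102 and #103: 25 + 19 − 6 = 38
  between #103 and Base: 19 + 22 − 17 = 24
Cheapest insertion is between Base and #101, adding 5.
New total = 65 + 5 = 70.

Minimum extra distance: 5 min, inserting #104 between Base and #101.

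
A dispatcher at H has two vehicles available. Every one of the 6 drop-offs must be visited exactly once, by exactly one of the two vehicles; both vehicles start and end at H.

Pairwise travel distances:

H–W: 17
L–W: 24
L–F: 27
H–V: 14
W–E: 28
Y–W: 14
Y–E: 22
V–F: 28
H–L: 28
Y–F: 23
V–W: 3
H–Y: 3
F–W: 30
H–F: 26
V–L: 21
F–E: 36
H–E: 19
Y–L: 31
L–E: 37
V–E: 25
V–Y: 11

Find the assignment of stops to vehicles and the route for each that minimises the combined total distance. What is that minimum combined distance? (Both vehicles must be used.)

129 — the smallest possible combined total.

Check every non-empty split of the stops between the two vehicles; for each half take its own optimal tour:
  {V} + {Y, L, F, W, E}: 28 + 123 = 151
  {Y} + {V, L, F, W, E}: 6 + 123 = 129
  {V, Y} + {L, F, W, E}: 28 + 123 = 151
  {L} + {V, Y, F, W, E}: 56 + 102 = 158
  {V, L} + {Y, F, W, E}: 63 + 102 = 165
  {Y, L} + {V, F, W, E}: 62 + 102 = 164
  … (31 splits in total)
Best: vehicle 1 H → Y → H = 6; vehicle 2 H → V → W → L → F → E → H = 123; combined 129.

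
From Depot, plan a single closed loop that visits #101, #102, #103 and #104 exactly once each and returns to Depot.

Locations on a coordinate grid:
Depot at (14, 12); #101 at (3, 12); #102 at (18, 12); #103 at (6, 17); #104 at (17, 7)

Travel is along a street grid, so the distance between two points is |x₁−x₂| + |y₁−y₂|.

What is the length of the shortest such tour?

There are 12 distinct closed tours to check (reversals are equivalent).
Depot→#101→#102→#103→#104→Depot: 11+15+17+21+8 = 72
Depot→#101→#102→#104→#103→Depot: 11+15+6+21+13 = 66
Depot→#101→#103→#102→#104→Depot: 11+8+17+6+8 = 50
Depot→#101→#103→#104→#102→Depot: 11+8+21+6+4 = 50
Depot→#101→#104→#102→#103→Depot: 11+19+6+17+13 = 66
Depot→#101→#104→#103→#102→Depot: 11+19+21+17+4 = 72
Depot→#102→#101→#103→#104→Depot: 4+15+8+21+8 = 56
Depot→#102→#101→#104→#103→Depot: 4+15+19+21+13 = 72
Depot→#102→#103→#101→#104→Depot: 4+17+8+19+8 = 56
Depot→#102→#104→#101→#103→Depot: 4+6+19+8+13 = 50
Depot→#103→#101→#102→#104→Depot: 13+8+15+6+8 = 50
Depot→#103→#102→#101→#104→Depot: 13+17+15+19+8 = 72
The minimum is 50.
One optimal route: Depot → #101 → #103 → #102 → #104 → Depot (or its reverse).

50 — the shortest possible round trip.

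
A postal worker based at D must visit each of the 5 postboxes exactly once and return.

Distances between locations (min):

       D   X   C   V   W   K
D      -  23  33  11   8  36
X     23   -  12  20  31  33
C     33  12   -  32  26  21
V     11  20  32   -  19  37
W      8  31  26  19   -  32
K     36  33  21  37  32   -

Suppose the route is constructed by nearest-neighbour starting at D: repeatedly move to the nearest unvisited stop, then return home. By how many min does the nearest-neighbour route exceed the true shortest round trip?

12 min longer than the optimal tour.

D: W=8, V=11, X=23, C=33, K=36 ⇒ W
W: V=19, C=26, X=31, K=32 ⇒ V
V: X=20, C=32, K=37 ⇒ X
X: C=12, K=33 ⇒ C
C: K=21 ⇒ K
NN route D → W → V → X → C → K → D costs 116.
Optimal: D → V → X → C → K → W → D costs 104 (by enumerating all 60 distinct tours).
Excess = 116 − 104 = 12.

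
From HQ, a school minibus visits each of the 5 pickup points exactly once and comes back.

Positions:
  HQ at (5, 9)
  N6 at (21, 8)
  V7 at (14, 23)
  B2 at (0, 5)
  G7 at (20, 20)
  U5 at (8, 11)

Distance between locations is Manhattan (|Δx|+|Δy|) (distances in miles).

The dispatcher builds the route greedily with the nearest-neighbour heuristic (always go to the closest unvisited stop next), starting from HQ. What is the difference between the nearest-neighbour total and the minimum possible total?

The nearest-neighbour route is 10 miles longer than optimal.

HQ: U5=5, B2=9, N6=17, V7=23, G7=26 ⇒ U5
U5: B2=14, N6=16, V7=18, G7=21 ⇒ B2
B2: N6=24, V7=32, G7=35 ⇒ N6
N6: G7=13, V7=22 ⇒ G7
G7: V7=9 ⇒ V7
NN route HQ → U5 → B2 → N6 → G7 → V7 → HQ costs 88.
Optimal: HQ → B2 → N6 → G7 → V7 → U5 → HQ costs 78 (by enumerating all 60 distinct tours).
Excess = 88 − 78 = 10.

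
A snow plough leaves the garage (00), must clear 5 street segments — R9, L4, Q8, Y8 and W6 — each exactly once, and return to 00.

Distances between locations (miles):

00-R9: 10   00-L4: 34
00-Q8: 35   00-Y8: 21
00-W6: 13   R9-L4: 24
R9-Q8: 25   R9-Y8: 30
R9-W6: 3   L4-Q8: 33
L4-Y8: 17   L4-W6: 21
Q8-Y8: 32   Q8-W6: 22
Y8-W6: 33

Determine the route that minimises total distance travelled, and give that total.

With 5 stops there are 5!/2 = 60 distinct round trips (a route and its reverse cost the same).
00 → R9 → L4 → Q8 → Y8 → W6 → 00: 10+24+33+32+33+13 = 145
00 → R9 → L4 → Q8 → W6 → Y8 → 00: 10+24+33+22+33+21 = 143
00 → R9 → L4 → Y8 → Q8 → W6 → 00: 10+24+17+32+22+13 = 118
00 → R9 → L4 → Y8 → W6 → Q8 → 00: 10+24+17+33+22+35 = 141
00 → R9 → L4 → W6 → Q8 → Y8 → 00: 10+24+21+22+32+21 = 130
00 → R9 → L4 → W6 → Y8 → Q8 → 00: 10+24+21+33+32+35 = 155
00 → R9 → Q8 → L4 → Y8 → W6 → 00: 10+25+33+17+33+13 = 131
00 → R9 → Q8 → L4 → W6 → Y8 → 00: 10+25+33+21+33+21 = 143
00 → R9 → Q8 → Y8 → L4 → W6 → 00: 10+25+32+17+21+13 = 118
00 → R9 → Q8 → Y8 → W6 → L4 → 00: 10+25+32+33+21+34 = 155
00 → R9 → Q8 → W6 → L4 → Y8 → 00: 10+25+22+21+17+21 = 116
00 → R9 → Q8 → W6 → Y8 → L4 → 00: 10+25+22+33+17+34 = 141
00 → R9 → Y8 → L4 → Q8 → W6 → 00: 10+30+17+33+22+13 = 125
00 → R9 → Y8 → L4 → W6 → Q8 → 00: 10+30+17+21+22+35 = 135
… (46 more)
00 → R9 → W6 → Q8 → L4 → Y8 → 00: 10+3+22+33+17+21 = 106  ← best
The minimum is 106.
One optimal route: 00 → R9 → W6 → Q8 → L4 → Y8 → 00 (or its reverse).

Minimum total distance: 106 miles.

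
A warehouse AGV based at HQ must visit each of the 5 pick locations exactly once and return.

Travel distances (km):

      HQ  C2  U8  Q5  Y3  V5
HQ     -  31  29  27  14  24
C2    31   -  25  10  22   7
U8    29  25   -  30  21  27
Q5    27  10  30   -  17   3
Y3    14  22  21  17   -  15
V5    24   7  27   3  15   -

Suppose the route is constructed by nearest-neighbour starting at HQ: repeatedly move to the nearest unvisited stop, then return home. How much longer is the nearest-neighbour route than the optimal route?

The nearest-neighbour route is 1 km longer than optimal.

HQ: Y3=14, V5=24, Q5=27, U8=29, C2=31 ⇒ Y3
Y3: V5=15, Q5=17, U8=21, C2=22 ⇒ V5
V5: Q5=3, C2=7, U8=27 ⇒ Q5
Q5: C2=10, U8=30 ⇒ C2
C2: U8=25 ⇒ U8
NN route HQ → Y3 → V5 → Q5 → C2 → U8 → HQ costs 96.
Optimal: HQ → U8 → C2 → V5 → Q5 → Y3 → HQ costs 95 (by enumerating all 60 distinct tours).
Excess = 96 − 95 = 1.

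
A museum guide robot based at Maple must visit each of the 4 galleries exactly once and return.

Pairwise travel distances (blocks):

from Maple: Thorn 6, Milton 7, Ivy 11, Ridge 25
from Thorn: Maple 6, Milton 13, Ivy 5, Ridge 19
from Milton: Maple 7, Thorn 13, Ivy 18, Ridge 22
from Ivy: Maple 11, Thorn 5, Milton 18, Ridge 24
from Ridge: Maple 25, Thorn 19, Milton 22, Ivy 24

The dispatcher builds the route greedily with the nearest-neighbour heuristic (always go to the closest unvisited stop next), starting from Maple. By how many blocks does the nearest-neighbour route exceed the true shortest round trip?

12 blocks longer than the optimal tour.

Maple: Thorn=6, Milton=7, Ivy=11, Ridge=25 ⇒ Thorn
Thorn: Ivy=5, Milton=13, Ridge=19 ⇒ Ivy
Ivy: Milton=18, Ridge=24 ⇒ Milton
Milton: Ridge=22 ⇒ Ridge
NN route Maple → Thorn → Ivy → Milton → Ridge → Maple costs 76.
Optimal: Maple → Thorn → Ivy → Ridge → Milton → Maple costs 64 (by enumerating all 12 distinct tours).
Excess = 76 − 64 = 12.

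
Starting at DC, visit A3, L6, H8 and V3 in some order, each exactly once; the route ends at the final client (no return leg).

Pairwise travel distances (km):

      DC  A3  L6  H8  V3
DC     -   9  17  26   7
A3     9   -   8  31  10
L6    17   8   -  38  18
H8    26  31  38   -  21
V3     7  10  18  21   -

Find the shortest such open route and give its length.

Minimum one-way distance = 56 km.

There are 4! = 24 possible orderings.
DC→A3→L6→H8→V3: 9+8+38+21 = 76
DC→A3→L6→V3→H8: 9+8+18+21 = 56
DC→A3→H8→L6→V3: 9+31+38+18 = 96
DC→A3→H8→V3→L6: 9+31+21+18 = 79
DC→A3→V3→L6→H8: 9+10+18+38 = 75
DC→A3→V3→H8→L6: 9+10+21+38 = 78
DC→L6→A3→H8→V3: 17+8+31+21 = 77
DC→L6→A3→V3→H8: 17+8+10+21 = 56
DC→L6→H8→A3→V3: 17+38+31+10 = 96
DC→L6→H8→V3→A3: 17+38+21+10 = 86
DC→L6→V3→A3→H8: 17+18+10+31 = 76
DC→L6→V3→H8→A3: 17+18+21+31 = 87
DC→H8→A3→L6→V3: 26+31+8+18 = 83
DC→H8→A3→V3→L6: 26+31+10+18 = 85
… (10 more)
The minimum is 56.
One shortest path: DC → A3 → L6 → V3 → H8.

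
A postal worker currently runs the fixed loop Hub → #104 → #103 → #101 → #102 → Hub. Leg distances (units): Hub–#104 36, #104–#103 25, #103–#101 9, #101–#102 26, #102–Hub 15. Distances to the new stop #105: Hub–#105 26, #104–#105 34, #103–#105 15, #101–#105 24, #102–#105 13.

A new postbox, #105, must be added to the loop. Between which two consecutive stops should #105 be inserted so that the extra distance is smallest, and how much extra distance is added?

Insertion cost between consecutive stops i–j is d(i,#105) + d(#105,j) − d(i,j):
  between Hub and #104: 26 + 34 − 36 = 24
  between #104 and #103: 34 + 15 − 25 = 24
  between #103 and #101: 15 + 24 − 9 = 30
  between #101 and #102: 24 + 13 − 26 = 11
  between #102 and Hub: 13 + 26 − 15 = 24
Cheapest insertion is between #101 and #102, adding 11.
New total = 111 + 11 = 122.

+11 — insert #105 between #101 and #102.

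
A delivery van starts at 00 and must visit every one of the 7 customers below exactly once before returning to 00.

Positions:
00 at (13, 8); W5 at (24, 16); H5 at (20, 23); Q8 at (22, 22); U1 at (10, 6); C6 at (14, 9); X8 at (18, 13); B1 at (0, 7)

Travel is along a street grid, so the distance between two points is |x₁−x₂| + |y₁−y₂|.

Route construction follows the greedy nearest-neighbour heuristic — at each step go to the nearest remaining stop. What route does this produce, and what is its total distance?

From 00: distances to unvisited — C6=2, U1=5, X8=10, B1=14, W5=19, H5=22, Q8=23. Nearest is C6 (2).
From C6: distances to unvisited — U1=7, X8=8, B1=16, W5=17, H5=20, Q8=21. Nearest is U1 (7).
From U1: distances to unvisited — B1=11, X8=15, W5=24, H5=27, Q8=28. Nearest is B1 (11).
From B1: distances to unvisited — X8=24, W5=33, H5=36, Q8=37. Nearest is X8 (24).
From X8: distances to unvisited — W5=9, H5=12, Q8=13. Nearest is W5 (9).
From W5: distances to unvisited — Q8=8, H5=11. Nearest is Q8 (8).
From Q8: distances to unvisited — H5=3. Nearest is H5 (3).
Return H5→00: 22.
Total = 2 + 7 + 11 + 24 + 9 + 8 + 3 + 22 = 86.

86 along 00 → C6 → U1 → B1 → X8 → W5 → Q8 → H5 → 00.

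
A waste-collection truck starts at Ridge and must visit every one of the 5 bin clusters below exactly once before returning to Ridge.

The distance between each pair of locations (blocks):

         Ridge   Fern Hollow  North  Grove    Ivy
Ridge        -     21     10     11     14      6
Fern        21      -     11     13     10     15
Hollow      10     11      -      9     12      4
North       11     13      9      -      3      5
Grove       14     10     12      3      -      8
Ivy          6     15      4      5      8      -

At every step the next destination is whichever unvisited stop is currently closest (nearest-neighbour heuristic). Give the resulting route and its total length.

At Ridge the remaining stops are Ivy 6, Hollow 10, North 11, Grove 14, Fern 21; go to Ivy.
At Ivy the remaining stops are Hollow 4, North 5, Grove 8, Fern 15; go to Hollow.
At Hollow the remaining stops are North 9, Fern 11, Grove 12; go to North.
At North the remaining stops are Grove 3, Fern 13; go to Grove.
At Grove the remaining stops are Fern 10; go to Fern.
Return Fern→Ridge: 21.
Total = 6 + 4 + 9 + 3 + 10 + 21 = 53.

53 blocks along Ridge → Ivy → Hollow → North → Grove → Fern → Ridge.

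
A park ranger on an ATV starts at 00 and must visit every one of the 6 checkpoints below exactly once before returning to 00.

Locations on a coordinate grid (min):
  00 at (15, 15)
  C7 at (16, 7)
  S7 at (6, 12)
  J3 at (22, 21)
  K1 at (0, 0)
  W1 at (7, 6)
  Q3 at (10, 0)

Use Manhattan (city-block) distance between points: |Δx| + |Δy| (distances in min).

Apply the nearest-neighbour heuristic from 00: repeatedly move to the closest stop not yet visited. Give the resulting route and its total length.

From 00: distances to unvisited — C7=9, S7=12, J3=13, W1=17, Q3=20, K1=30. Nearest is C7 (9).
From C7: distances to unvisited — W1=10, Q3=13, S7=15, J3=20, K1=23. Nearest is W1 (10).
From W1: distances to unvisited — S7=7, Q3=9, K1=13, J3=30. Nearest is S7 (7).
From S7: distances to unvisited — Q3=16, K1=18, J3=25. Nearest is Q3 (16).
From Q3: distances to unvisited — K1=10, J3=33. Nearest is K1 (10).
From K1: distances to unvisited — J3=43. Nearest is J3 (43).
Return J3→00: 13.
Total = 9 + 10 + 7 + 16 + 10 + 43 + 13 = 108.

Nearest-neighbour total = 108 min; route 00 → C7 → W1 → S7 → Q3 → K1 → J3 → 00.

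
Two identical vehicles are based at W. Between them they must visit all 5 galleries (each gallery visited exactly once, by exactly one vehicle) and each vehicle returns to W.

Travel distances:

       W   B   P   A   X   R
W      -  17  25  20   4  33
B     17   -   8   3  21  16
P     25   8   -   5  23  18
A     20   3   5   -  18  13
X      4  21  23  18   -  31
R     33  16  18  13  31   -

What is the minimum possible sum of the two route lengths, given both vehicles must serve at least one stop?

Check every non-empty split of the stops between the two vehicles; for each half take its own optimal tour:
  {B} + {P, A, X, R}: 34 + 78 = 112
  {P} + {B, A, X, R}: 50 + 68 = 118
  {B, P} + {A, X, R}: 50 + 68 = 118
  {A} + {B, P, X, R}: 40 + 78 = 118
  {B, A} + {P, X, R}: 40 + 78 = 118
  {P, A} + {B, X, R}: 50 + 68 = 118
  … (15 splits in total)
  {X} + {B, P, A, R}: 8 + 76 = 84  ← best
Best: vehicle 1 W → X → W = 8; vehicle 2 W → B → P → A → R → W = 76; combined 84.

84 — the smallest possible combined total.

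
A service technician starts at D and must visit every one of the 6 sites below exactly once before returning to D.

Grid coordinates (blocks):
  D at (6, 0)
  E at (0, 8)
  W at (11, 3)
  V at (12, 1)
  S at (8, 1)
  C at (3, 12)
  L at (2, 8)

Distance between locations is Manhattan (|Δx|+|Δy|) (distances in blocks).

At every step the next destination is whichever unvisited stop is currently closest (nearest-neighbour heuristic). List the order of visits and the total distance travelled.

At D the remaining stops are S 3, V 7, W 8, L 12, E 14, C 15; go to S.
At S the remaining stops are V 4, W 5, L 13, E 15, C 16; go to V.
At V the remaining stops are W 3, L 17, E 19, C 20; go to W.
At W the remaining stops are L 14, E 16, C 17; go to L.
At L the remaining stops are E 2, C 5; go to E.
At E the remaining stops are C 7; go to C.
Return C→D: 15.
Total = 3 + 4 + 3 + 14 + 2 + 7 + 15 = 48.

48 blocks along D → S → V → W → L → E → C → D.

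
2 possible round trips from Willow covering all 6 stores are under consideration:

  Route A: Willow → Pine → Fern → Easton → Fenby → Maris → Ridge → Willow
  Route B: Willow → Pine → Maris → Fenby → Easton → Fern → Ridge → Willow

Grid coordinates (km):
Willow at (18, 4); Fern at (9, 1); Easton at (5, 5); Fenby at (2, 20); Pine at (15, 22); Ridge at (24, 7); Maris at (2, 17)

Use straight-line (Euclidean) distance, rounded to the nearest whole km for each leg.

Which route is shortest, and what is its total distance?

Route A: 18 + 22 + 6 + 15 + 3 + 24 + 7 = 95
Route B: 18 + 14 + 3 + 15 + 6 + 16 + 7 = 79

79 km — Route B is the shortest.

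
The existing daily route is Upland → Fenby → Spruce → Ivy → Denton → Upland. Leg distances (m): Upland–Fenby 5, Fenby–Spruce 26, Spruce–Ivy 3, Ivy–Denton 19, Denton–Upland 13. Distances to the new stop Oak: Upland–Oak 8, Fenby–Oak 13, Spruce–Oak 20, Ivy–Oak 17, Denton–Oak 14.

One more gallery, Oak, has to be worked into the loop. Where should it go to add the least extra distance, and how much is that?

Adding 7 m by placing Oak on the Fenby–Spruce leg.

Insertion cost between consecutive stops i–j is d(i,Oak) + d(Oak,j) − d(i,j):
  between Upland and Fenby: 8 + 13 − 5 = 16
  between Fenby and Spruce: 13 + 20 − 26 = 7
  between Spruce and Ivy: 20 + 17 − 3 = 34
  between Ivy and Denton: 17 + 14 − 19 = 12
  between Denton and Upland: 14 + 8 − 13 = 9
Cheapest insertion is between Fenby and Spruce, adding 7.
New total = 66 + 7 = 73.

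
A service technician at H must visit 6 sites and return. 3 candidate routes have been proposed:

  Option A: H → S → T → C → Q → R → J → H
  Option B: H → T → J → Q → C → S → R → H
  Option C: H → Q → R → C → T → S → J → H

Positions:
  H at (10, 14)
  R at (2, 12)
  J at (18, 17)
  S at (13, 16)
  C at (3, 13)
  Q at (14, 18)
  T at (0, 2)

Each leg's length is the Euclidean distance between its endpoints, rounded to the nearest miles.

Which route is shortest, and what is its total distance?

Option A: 4 + 19 + 11 + 12 + 13 + 17 + 9 = 85
Option B: 16 + 23 + 4 + 12 + 10 + 12 + 8 = 85
Option C: 6 + 13 + 1 + 11 + 19 + 5 + 9 = 64

Shortest is Option C, total 64 miles.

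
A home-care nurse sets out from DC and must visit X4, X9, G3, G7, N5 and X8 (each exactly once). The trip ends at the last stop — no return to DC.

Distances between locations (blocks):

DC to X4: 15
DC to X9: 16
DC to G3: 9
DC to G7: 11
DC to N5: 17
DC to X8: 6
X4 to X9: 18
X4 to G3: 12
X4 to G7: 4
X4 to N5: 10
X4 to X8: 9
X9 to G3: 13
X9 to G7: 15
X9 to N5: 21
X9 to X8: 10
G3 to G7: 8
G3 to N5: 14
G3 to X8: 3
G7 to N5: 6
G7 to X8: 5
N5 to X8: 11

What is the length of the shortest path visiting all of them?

There are 6! = 720 possible orderings.
DC - X4 - X9 - G3 - G7 - N5 - X8: 15+18+13+8+6+11 = 71
DC - X4 - X9 - G3 - G7 - X8 - N5: 15+18+13+8+5+11 = 70
DC - X4 - X9 - G3 - N5 - G7 - X8: 15+18+13+14+6+5 = 71
DC - X4 - X9 - G3 - N5 - X8 - G7: 15+18+13+14+11+5 = 76
DC - X4 - X9 - G3 - X8 - G7 - N5: 15+18+13+3+5+6 = 60
DC - X4 - X9 - G3 - X8 - N5 - G7: 15+18+13+3+11+6 = 66
DC - X4 - X9 - G7 - G3 - N5 - X8: 15+18+15+8+14+11 = 81
DC - X4 - X9 - G7 - G3 - X8 - N5: 15+18+15+8+3+11 = 70
… (712 more)
DC - G3 - X8 - X9 - X4 - G7 - N5: 9+3+10+18+4+6 = 50  ← best
The minimum is 50.
One shortest path: DC → G3 → X8 → X9 → X4 → G7 → N5.

Shortest open route: 50 blocks.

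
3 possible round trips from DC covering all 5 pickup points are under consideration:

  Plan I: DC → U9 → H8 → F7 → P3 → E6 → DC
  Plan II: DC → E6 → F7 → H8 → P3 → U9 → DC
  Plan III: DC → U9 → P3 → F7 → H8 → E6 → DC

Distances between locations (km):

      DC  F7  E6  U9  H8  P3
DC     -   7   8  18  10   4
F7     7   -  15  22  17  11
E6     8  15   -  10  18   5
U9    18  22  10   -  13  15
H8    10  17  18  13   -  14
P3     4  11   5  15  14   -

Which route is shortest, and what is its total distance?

Shortest is Plan I, total 72 km.

Plan I: 18 + 13 + 17 + 11 + 5 + 8 = 72
Plan II: 8 + 15 + 17 + 14 + 15 + 18 = 87
Plan III: 18 + 15 + 11 + 17 + 18 + 8 = 87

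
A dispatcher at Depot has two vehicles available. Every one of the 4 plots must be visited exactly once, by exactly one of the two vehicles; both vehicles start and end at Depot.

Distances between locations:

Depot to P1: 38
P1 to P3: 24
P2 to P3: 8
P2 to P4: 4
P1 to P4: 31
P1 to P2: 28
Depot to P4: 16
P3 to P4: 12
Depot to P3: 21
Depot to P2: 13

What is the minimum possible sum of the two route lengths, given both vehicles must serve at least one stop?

115 — the smallest possible combined total.

Try each way of splitting the stops between the two vehicles (each non-empty) and, for each split, find the best tour for each vehicle:
  {P1} + {P2, P3, P4}: 76 + 49 = 125
  {P2} + {P1, P3, P4}: 26 + 90 = 116
  {P1, P2} + {P3, P4}: 79 + 49 = 128
  {P3} + {P1, P2, P4}: 42 + 86 = 128
  {P1, P3} + {P2, P4}: 83 + 33 = 116
  {P2, P3} + {P1, P4}: 42 + 85 = 127
  … (7 splits in total)
  {P1, P2, P3} + {P4}: 83 + 32 = 115  ← best
Best: vehicle 1 Depot → P1 → P3 → P2 → Depot = 83; vehicle 2 Depot → P4 → Depot = 32; combined 115.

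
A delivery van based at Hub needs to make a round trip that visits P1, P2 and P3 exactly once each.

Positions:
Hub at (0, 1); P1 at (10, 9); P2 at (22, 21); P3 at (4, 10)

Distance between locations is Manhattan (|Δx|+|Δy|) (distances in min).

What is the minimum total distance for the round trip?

Minimum total distance: 84 min.

Hub - P1 - P2 - P3 - Hub: 18+24+29+13 = 84
Hub - P1 - P3 - P2 - Hub: 18+7+29+42 = 96
Hub - P2 - P1 - P3 - Hub: 42+24+7+13 = 86
The minimum is 84.
One optimal route: Hub → P1 → P2 → P3 → Hub (or its reverse).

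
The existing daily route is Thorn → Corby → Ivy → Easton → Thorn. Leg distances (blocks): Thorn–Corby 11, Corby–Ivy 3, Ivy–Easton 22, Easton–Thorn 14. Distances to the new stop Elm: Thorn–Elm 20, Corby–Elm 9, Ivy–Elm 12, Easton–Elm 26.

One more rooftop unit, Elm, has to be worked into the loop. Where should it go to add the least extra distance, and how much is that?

+16 blocks — insert Elm between Ivy and Easton.

Insertion cost between consecutive stops i–j is d(i,Elm) + d(Elm,j) − d(i,j):
  between Thorn and Corby: 20 + 9 − 11 = 18
  between Corby and Ivy: 9 + 12 − 3 = 18
  between Ivy and Easton: 12 + 26 − 22 = 16
  between Easton and Thorn: 26 + 20 − 14 = 32
Cheapest insertion is between Ivy and Easton, adding 16.
New total = 50 + 16 = 66.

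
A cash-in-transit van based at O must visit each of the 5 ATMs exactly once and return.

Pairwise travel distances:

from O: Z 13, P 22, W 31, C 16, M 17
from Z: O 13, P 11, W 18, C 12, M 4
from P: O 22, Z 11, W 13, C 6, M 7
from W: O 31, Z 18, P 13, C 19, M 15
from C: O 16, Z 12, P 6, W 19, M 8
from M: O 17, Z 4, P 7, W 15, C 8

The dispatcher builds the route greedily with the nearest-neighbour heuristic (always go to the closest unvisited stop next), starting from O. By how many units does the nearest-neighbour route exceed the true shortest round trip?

Excess over optimum: 13.

O: Z=13, C=16, M=17, P=22, W=31 ⇒ Z
Z: M=4, P=11, C=12, W=18 ⇒ M
M: P=7, C=8, W=15 ⇒ P
P: C=6, W=13 ⇒ C
C: W=19 ⇒ W
NN route O → Z → M → P → C → W → O costs 80.
Optimal: O → Z → M → W → P → C → O costs 67 (by enumerating all 60 distinct tours).
Excess = 80 − 67 = 13.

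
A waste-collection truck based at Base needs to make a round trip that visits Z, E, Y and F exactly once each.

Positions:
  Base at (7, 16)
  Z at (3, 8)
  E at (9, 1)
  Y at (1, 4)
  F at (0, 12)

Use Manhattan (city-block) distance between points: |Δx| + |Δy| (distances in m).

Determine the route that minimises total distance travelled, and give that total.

There are 12 distinct closed tours to check (reversals are equivalent).
Base - Z - E - Y - F - Base: 12+13+11+9+11 = 56
Base - Z - E - F - Y - Base: 12+13+20+9+18 = 72
Base - Z - Y - E - F - Base: 12+6+11+20+11 = 60
Base - Z - Y - F - E - Base: 12+6+9+20+17 = 64
Base - Z - F - E - Y - Base: 12+7+20+11+18 = 68
Base - Z - F - Y - E - Base: 12+7+9+11+17 = 56
Base - E - Z - Y - F - Base: 17+13+6+9+11 = 56
Base - E - Z - F - Y - Base: 17+13+7+9+18 = 64
Base - E - Y - Z - F - Base: 17+11+6+7+11 = 52
Base - E - F - Z - Y - Base: 17+20+7+6+18 = 68
Base - Y - Z - E - F - Base: 18+6+13+20+11 = 68
Base - Y - E - Z - F - Base: 18+11+13+7+11 = 60
The minimum is 52.
One optimal route: Base → E → Y → Z → F → Base (or its reverse).

Minimum total distance: 52 m.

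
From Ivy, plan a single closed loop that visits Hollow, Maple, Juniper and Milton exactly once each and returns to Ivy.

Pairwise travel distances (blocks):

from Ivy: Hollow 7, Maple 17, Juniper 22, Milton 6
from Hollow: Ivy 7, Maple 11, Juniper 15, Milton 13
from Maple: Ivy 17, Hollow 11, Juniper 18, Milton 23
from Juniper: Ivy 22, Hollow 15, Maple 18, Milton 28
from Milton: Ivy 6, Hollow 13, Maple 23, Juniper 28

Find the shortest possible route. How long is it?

69 blocks — the shortest possible round trip.

There are 12 distinct closed tours to check (reversals are equivalent).
Ivy→Hollow→Maple→Juniper→Milton→Ivy: 7+11+18+28+6 = 70
Ivy→Hollow→Maple→Milton→Juniper→Ivy: 7+11+23+28+22 = 91
Ivy→Hollow→Juniper→Maple→Milton→Ivy: 7+15+18+23+6 = 69
Ivy→Hollow→Juniper→Milton→Maple→Ivy: 7+15+28+23+17 = 90
Ivy→Hollow→Milton→Maple→Juniper→Ivy: 7+13+23+18+22 = 83
Ivy→Hollow→Milton→Juniper→Maple→Ivy: 7+13+28+18+17 = 83
Ivy→Maple→Hollow→Juniper→Milton→Ivy: 17+11+15+28+6 = 77
Ivy→Maple→Hollow→Milton→Juniper→Ivy: 17+11+13+28+22 = 91
Ivy→Maple→Juniper→Hollow→Milton→Ivy: 17+18+15+13+6 = 69
Ivy→Maple→Milton→Hollow→Juniper→Ivy: 17+23+13+15+22 = 90
Ivy→Juniper→Hollow→Maple→Milton→Ivy: 22+15+11+23+6 = 77
Ivy→Juniper→Maple→Hollow→Milton→Ivy: 22+18+11+13+6 = 70
The minimum is 69.
One optimal route: Ivy → Hollow → Juniper → Maple → Milton → Ivy (or its reverse).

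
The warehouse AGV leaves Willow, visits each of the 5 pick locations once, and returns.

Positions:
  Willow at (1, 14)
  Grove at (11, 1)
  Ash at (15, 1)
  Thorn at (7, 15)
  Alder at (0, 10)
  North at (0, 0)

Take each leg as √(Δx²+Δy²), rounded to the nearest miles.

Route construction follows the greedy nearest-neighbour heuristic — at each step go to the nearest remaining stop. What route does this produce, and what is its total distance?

Total distance 61 miles via the nearest-neighbour route Willow → Alder → Thorn → Grove → Ash → North → Willow.

From Willow: distances to unvisited — Alder=4, Thorn=6, North=14, Grove=16, Ash=19. Nearest is Alder (4).
From Alder: distances to unvisited — Thorn=9, North=10, Grove=14, Ash=17. Nearest is Thorn (9).
From Thorn: distances to unvisited — Grove=15, Ash=16, North=17. Nearest is Grove (15).
From Grove: distances to unvisited — Ash=4, North=11. Nearest is Ash (4).
From Ash: distances to unvisited — North=15. Nearest is North (15).
Return North→Willow: 14.
Total = 4 + 9 + 15 + 4 + 15 + 14 = 61.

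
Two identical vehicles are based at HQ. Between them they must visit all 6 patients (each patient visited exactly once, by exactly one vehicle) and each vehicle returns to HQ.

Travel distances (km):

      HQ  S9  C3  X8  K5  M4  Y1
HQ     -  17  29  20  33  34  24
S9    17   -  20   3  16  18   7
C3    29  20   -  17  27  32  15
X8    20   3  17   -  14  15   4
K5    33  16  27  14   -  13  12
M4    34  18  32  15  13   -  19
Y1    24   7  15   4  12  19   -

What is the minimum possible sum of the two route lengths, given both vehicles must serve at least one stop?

138 km — the smallest possible combined total.

Try each way of splitting the stops between the two vehicles (each non-empty) and, for each split, find the best tour for each vehicle:
  {S9} + {C3, X8, K5, M4, Y1}: 34 + 104 = 138
  {C3} + {S9, X8, K5, M4, Y1}: 58 + 83 = 141
  {S9, C3} + {X8, K5, M4, Y1}: 66 + 83 = 149
  {X8} + {S9, C3, K5, M4, Y1}: 40 + 104 = 144
  {S9, X8} + {C3, K5, M4, Y1}: 40 + 103 = 143
  {C3, X8} + {S9, K5, M4, Y1}: 66 + 83 = 149
  … (31 splits in total)
Best: vehicle 1 HQ → S9 → HQ = 34; vehicle 2 HQ → C3 → Y1 → K5 → M4 → X8 → HQ = 104; combined 138.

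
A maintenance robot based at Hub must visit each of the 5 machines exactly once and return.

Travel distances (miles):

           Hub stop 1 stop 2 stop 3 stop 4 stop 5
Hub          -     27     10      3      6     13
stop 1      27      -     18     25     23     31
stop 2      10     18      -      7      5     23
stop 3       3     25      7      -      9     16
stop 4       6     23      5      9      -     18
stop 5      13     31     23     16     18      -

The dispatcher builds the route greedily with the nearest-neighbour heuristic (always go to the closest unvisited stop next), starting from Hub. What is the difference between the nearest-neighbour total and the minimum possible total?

The nearest-neighbour route is 12 miles longer than optimal.

Hub: stop 3=3, stop 4=6, stop 2=10, stop 5=13, stop 1=27 ⇒ stop 3
stop 3: stop 2=7, stop 4=9, stop 5=16, stop 1=25 ⇒ stop 2
stop 2: stop 4=5, stop 1=18, stop 5=23 ⇒ stop 4
stop 4: stop 5=18, stop 1=23 ⇒ stop 5
stop 5: stop 1=31 ⇒ stop 1
NN route Hub → stop 3 → stop 2 → stop 4 → stop 5 → stop 1 → Hub costs 91.
Optimal: Hub → stop 3 → stop 4 → stop 2 → stop 1 → stop 5 → Hub costs 79 (by enumerating all 60 distinct tours).
Excess = 91 − 79 = 12.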